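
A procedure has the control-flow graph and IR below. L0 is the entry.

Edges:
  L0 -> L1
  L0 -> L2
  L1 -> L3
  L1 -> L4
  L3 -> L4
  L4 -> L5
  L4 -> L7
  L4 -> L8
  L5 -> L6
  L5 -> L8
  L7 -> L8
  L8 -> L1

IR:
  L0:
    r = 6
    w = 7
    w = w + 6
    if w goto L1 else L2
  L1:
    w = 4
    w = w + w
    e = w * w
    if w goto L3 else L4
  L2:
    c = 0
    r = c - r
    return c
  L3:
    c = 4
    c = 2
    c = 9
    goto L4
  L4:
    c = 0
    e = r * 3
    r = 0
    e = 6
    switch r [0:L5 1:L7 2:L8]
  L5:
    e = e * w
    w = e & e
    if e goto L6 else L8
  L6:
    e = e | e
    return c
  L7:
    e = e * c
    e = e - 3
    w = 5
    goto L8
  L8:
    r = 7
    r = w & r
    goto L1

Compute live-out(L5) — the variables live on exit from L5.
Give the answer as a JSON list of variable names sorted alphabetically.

Answer: ["c", "e", "w"]

Derivation:
def/use:
  L0: def={r,w} ue=∅
  L1: def={e,w} ue=∅
  L2: def={c,r} ue={r}
  L3: def={c} ue=∅
  L4: def={c,e,r} ue={r}
  L5: def={e,w} ue={e,w}
  L6: def={e} ue={c,e}
  L7: def={e,w} ue={c,e}
  L8: def={r} ue={w}

Live sets:
  L0 li=∅ lo={r}
  L1 li={r} lo={r,w}
  L2 li={r} lo=∅
  L3 li={r,w} lo={r,w}
  L4 li={r,w} lo={c,e,w}
  L5 li={c,e,w} lo={c,e,w}
  L6 li={c,e} lo=∅
  L7 li={c,e} lo={w}
  L8 li={w} lo={r}

live-out(L5) = ["c", "e", "w"]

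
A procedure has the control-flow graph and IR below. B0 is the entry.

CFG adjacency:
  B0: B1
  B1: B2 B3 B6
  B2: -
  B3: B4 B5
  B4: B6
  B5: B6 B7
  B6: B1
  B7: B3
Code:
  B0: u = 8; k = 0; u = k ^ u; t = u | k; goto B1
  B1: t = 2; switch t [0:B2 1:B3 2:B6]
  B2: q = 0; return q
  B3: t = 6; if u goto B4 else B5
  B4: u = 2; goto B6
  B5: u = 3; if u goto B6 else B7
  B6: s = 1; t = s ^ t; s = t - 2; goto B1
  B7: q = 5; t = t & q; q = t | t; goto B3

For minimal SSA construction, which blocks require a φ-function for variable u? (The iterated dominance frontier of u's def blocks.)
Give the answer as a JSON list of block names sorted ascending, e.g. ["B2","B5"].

Answer: ["B1", "B3", "B6"]

Analysis:
idom tree: B1←B0 B2←B1 B3←B1 B4←B3 B5←B3 B6←B1 B7←B5
Dom∩ at merges:
  B1: preds {B0,B6}: {B0} ∩ {B0,B1,B6} = {B0}; idom=B0
  B3: preds {B1,B7}: {B0,B1} ∩ {B0,B1,B3,B5,B7} = {B0,B1}; idom=B1
  B6: preds {B1,B4,B5}: {B0,B1} ∩ {B0,B1,B3,B4} ∩ {B0,B1,B3,B5} = {B0,B1}; idom=B1

Frontier:
  B1←B0: walk · to B0
  B1←B6: walk B6→B1 to B0
  B3←B1: walk · to B1
  B3←B7: walk B7→B5→B3 to B1
  B6←B1: walk · to B1
  B6←B4: walk B4→B3 to B1
  B6←B5: walk B5→B3 to B1
  DF(B0)=∅
  DF(B1)={B1}
  DF(B2)=∅
  DF(B3)={B3,B6}
  DF(B4)={B6}
  DF(B5)={B3,B6}
  DF(B6)={B1}
  DF(B7)={B3}

φ for u: defs {B0,B4,B5}
  DF⁺ = {B1,B3,B6}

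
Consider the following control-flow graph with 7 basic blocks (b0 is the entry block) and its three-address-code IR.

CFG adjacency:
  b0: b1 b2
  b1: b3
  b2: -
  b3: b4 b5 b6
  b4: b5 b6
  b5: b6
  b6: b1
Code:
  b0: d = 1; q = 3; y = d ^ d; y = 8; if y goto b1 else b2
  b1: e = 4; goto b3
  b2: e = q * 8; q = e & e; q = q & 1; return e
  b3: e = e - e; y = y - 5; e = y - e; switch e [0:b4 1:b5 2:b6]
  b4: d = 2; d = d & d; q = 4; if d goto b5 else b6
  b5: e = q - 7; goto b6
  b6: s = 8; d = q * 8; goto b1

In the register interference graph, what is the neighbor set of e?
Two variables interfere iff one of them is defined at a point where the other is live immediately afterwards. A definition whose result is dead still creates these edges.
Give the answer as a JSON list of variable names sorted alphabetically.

Block summaries:
  b0: {d,q,y} / ∅
  b1: {e} / ∅
  b2: {e,q} / {q}
  b3: {e,y} / {e,y}
  b4: {d,q} / ∅
  b5: {e} / {q}
  b6: {d,s} / {q}

Live sets:
  b0 li=∅ lo={q,y}
  b1 li={q,y} lo={e,q,y}
  b2 li={q} lo=∅
  b3 li={e,q,y} lo={q,y}
  b4 li={y} lo={q,y}
  b5 li={q,y} lo={q,y}
  b6 li={q,y} lo={q,y}

Conflict graph:
  d — {q,y}
  e — {q,y}
  q — {d,e,s,y}
  s — {q,y}
  y — {d,e,q,s}

N(e) = ["q", "y"]

Answer: ["q", "y"]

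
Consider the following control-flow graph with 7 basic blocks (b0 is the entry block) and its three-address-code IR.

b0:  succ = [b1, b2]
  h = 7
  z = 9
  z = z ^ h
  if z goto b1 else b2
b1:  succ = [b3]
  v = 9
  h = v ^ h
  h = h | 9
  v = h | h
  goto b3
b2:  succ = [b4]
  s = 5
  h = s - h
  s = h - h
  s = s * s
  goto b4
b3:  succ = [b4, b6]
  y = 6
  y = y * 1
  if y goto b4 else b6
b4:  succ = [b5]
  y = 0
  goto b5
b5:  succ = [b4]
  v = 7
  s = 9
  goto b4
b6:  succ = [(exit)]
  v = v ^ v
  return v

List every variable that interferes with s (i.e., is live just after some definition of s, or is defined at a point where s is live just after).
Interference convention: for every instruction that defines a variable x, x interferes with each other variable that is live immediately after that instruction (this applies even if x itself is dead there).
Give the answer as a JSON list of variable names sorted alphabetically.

Block summaries:
  b0: def={h,z} ue=∅
  b1: def={h,v} ue={h}
  b2: def={h,s} ue={h}
  b3: def={y} ue=∅
  b4: def={y} ue=∅
  b5: def={s,v} ue=∅
  b6: def={v} ue={v}

Live sets:
  b0: in=∅ out={h}
  b1: in={h} out={v}
  b2: in={h} out=∅
  b3: in={v} out={v}
  b4: in=∅ out=∅
  b5: in=∅ out=∅
  b6: in={v} out=∅

Interfere edges:
  h — {s,v,z}
  s — {h}
  v — {h,y}
  y — {v}
  z — {h}

N(s) = ["h"]

Answer: ["h"]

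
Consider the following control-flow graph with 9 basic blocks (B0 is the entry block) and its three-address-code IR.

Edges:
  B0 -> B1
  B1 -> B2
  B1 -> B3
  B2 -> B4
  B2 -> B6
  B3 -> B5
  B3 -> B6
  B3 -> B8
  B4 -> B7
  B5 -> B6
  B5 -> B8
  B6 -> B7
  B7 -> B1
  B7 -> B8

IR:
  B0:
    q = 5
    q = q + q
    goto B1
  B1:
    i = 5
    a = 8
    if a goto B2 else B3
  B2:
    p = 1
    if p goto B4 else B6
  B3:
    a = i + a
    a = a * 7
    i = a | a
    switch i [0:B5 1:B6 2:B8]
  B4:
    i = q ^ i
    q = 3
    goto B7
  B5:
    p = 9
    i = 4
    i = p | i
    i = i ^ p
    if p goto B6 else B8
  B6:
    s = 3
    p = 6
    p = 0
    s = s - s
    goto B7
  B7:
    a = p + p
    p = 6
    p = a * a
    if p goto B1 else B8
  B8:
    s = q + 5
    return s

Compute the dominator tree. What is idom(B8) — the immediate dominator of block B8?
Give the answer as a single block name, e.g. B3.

Answer: B1

Derivation:
idom tree: B1←B0 B2←B1 B3←B1 B4←B2 B5←B3 B6←B1 B7←B1 B8←B1
Dom∩ at merges:
  B1: preds {B0,B7}: {B0} ∩ {B0,B1,B7} = {B0}; idom=B0
  B6: preds {B2,B3,B5}: {B0,B1,B2} ∩ {B0,B1,B3} ∩ {B0,B1,B3,B5} = {B0,B1}; idom=B1
  B7: preds {B4,B6}: {B0,B1,B2,B4} ∩ {B0,B1,B6} = {B0,B1}; idom=B1
  B8: preds {B3,B5,B7}: {B0,B1,B3} ∩ {B0,B1,B3,B5} ∩ {B0,B1,B7} = {B0,B1}; idom=B1

idom(B8) = B1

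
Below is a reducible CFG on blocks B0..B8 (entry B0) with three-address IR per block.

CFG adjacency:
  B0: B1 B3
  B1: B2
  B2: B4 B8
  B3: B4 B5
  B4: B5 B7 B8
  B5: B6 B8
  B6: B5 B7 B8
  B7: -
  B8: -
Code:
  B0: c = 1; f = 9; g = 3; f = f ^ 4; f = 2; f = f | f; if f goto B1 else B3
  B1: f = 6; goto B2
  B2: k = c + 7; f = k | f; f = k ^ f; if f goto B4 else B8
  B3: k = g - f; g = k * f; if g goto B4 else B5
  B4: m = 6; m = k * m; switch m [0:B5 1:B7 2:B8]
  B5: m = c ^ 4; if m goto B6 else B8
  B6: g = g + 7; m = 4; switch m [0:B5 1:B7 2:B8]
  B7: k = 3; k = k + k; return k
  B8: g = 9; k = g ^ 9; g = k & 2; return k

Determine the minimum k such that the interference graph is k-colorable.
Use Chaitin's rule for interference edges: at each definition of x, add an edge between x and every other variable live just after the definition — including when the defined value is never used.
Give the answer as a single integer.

Per-block:
  B0 def {c,f,g} use ∅
  B1 def {f} use ∅
  B2 def {f,k} use {c,f}
  B3 def {g,k} use {f,g}
  B4 def {m} use {k}
  B5 def {m} use {c}
  B6 def {g,m} use {g}
  B7 def {k} use ∅
  B8 def {g,k} use ∅

Liveness:
  B0 li=∅ lo={c,f,g}
  B1 li={c,g} lo={c,f,g}
  B2 li={c,f,g} lo={c,g,k}
  B3 li={c,f,g} lo={c,g,k}
  B4 li={c,g,k} lo={c,g}
  B5 li={c,g} lo={c,g}
  B6 li={c,g} lo={c,g}
  B7 li=∅ lo=∅
  B8 li=∅ lo=∅

Interfere edges:
  c: {f,g,k,m}
  f: {c,g,k}
  g: {c,f,k,m}
  k: {c,f,g,m}
  m: {c,g,k}

Registers:
  {c,f,g,k} pairwise interfere (4-clique) ⇒ χ ≥ 4
  4-colouring: R0={c}  R1={g}  R2={k}  R3={f,m}
  χ = 4

Answer: 4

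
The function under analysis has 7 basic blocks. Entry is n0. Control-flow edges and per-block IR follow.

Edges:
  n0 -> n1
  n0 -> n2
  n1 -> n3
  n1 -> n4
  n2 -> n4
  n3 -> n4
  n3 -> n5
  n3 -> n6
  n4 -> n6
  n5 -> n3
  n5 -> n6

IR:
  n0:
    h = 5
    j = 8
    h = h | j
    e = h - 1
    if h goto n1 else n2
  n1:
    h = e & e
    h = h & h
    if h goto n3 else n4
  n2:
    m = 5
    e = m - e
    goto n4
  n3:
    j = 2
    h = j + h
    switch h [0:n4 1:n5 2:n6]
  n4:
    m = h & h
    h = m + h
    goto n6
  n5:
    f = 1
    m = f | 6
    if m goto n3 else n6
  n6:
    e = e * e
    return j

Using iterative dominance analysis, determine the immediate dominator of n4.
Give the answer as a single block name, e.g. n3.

Answer: n0

Analysis:
idom tree: n1←n0 n2←n0 n3←n1 n4←n0 n5←n3 n6←n0
Dom at joins:
  n3: preds {n1,n5}: {n0,n1} ∩ {n0,n1,n3,n5} = {n0,n1}; idom=n1
  n4: preds {n1,n2,n3}: {n0,n1} ∩ {n0,n2} ∩ {n0,n1,n3} = {n0}; idom=n0
  n6: preds {n3,n4,n5}: {n0,n1,n3} ∩ {n0,n4} ∩ {n0,n1,n3,n5} = {n0}; idom=n0

idom(n4) = n0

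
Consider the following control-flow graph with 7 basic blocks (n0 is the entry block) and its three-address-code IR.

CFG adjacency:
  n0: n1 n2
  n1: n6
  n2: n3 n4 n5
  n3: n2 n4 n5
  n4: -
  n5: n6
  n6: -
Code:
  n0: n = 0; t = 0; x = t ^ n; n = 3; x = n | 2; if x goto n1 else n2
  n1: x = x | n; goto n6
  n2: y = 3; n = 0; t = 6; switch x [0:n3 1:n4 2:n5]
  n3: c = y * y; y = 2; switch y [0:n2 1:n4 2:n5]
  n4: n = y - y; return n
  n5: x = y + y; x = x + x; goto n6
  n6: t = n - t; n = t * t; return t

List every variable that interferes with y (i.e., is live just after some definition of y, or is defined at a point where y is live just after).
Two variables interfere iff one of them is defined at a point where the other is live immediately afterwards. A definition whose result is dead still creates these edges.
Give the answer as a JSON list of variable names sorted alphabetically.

Answer: ["n", "t", "x"]

Derivation:
Block summaries:
  n0: def={n,t,x} ue=∅
  n1: def={x} ue={n,x}
  n2: def={n,t,y} ue={x}
  n3: def={c,y} ue={y}
  n4: def={n} ue={y}
  n5: def={x} ue={y}
  n6: def={n,t} ue={n,t}

Live sets:
  live n0: ∅→{n,t,x}
  live n1: {n,t,x}→{n,t}
  live n2: {x}→{n,t,x,y}
  live n3: {n,t,x,y}→{n,t,x,y}
  live n4: {y}→∅
  live n5: {n,t,y}→{n,t}
  live n6: {n,t}→∅

Interference:
  c↔{n,t,x}
  n↔{c,t,x,y}
  t↔{c,n,x,y}
  x↔{c,n,t,y}
  y↔{n,t,x}

N(y) = ["n", "t", "x"]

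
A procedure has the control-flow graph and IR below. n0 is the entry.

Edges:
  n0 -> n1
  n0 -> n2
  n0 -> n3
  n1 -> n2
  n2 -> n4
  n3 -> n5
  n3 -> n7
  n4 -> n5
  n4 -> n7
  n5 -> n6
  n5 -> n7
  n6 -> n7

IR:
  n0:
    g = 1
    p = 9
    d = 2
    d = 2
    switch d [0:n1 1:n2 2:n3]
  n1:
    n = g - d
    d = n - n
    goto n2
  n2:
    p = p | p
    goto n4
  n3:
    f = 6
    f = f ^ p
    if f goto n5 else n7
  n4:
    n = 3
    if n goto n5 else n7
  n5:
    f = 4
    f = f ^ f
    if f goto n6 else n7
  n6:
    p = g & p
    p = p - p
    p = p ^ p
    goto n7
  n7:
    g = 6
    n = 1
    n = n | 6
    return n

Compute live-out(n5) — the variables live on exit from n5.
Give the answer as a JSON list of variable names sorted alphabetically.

Block summaries:
  n0 def {d,g,p} use ∅
  n1 def {d,n} use {d,g}
  n2 def {p} use {p}
  n3 def {f} use {p}
  n4 def {n} use ∅
  n5 def {f} use ∅
  n6 def {p} use {g,p}
  n7 def {g,n} use ∅

Liveness:
  live n0: ∅→{d,g,p}
  live n1: {d,g,p}→{g,p}
  live n2: {g,p}→{g,p}
  live n3: {g,p}→{g,p}
  live n4: {g,p}→{g,p}
  live n5: {g,p}→{g,p}
  live n6: {g,p}→∅
  live n7: ∅→∅

live-out(n5) = ["g", "p"]

Answer: ["g", "p"]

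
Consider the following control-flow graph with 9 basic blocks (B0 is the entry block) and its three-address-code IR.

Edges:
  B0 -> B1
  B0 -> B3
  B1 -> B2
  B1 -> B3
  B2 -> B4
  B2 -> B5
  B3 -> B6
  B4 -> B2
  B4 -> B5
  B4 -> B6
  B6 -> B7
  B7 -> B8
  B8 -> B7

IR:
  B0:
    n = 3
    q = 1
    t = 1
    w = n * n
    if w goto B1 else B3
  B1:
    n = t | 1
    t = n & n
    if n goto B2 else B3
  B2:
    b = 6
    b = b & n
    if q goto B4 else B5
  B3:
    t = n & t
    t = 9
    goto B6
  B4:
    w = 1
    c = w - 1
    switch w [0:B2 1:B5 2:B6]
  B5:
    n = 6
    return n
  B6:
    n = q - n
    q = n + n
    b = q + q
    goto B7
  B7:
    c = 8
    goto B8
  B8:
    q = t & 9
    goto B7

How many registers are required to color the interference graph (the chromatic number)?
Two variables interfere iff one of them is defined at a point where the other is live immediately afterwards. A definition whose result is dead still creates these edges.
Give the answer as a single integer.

Answer: 5

Working:
Block summaries:
  B0: def={n,q,t,w} ue=∅
  B1: def={n,t} ue={t}
  B2: def={b} ue={n,q}
  B3: def={t} ue={n,t}
  B4: def={c,w} ue=∅
  B5: def={n} ue=∅
  B6: def={b,n,q} ue={n,q}
  B7: def={c} ue=∅
  B8: def={q} ue={t}

Liveness:
  live B0: ∅→{n,q,t}
  live B1: {q,t}→{n,q,t}
  live B2: {n,q,t}→{n,q,t}
  live B3: {n,q,t}→{n,q,t}
  live B4: {n,q,t}→{n,q,t}
  live B5: ∅→∅
  live B6: {n,q,t}→{t}
  live B7: {t}→{t}
  live B8: {t}→{t}

Interfere edges:
  b: {n,q,t}
  c: {n,q,t,w}
  n: {b,c,q,t,w}
  q: {b,c,n,t,w}
  t: {b,c,n,q,w}
  w: {c,n,q,t}

Registers:
  lower bound: {c,n,q,t,w} mutually conflict ⇒ χ ≥ 5
  5-colouring: r0={n}  r1={q}  r2={t}  r3={b,c}  r4={w}
  χ = 5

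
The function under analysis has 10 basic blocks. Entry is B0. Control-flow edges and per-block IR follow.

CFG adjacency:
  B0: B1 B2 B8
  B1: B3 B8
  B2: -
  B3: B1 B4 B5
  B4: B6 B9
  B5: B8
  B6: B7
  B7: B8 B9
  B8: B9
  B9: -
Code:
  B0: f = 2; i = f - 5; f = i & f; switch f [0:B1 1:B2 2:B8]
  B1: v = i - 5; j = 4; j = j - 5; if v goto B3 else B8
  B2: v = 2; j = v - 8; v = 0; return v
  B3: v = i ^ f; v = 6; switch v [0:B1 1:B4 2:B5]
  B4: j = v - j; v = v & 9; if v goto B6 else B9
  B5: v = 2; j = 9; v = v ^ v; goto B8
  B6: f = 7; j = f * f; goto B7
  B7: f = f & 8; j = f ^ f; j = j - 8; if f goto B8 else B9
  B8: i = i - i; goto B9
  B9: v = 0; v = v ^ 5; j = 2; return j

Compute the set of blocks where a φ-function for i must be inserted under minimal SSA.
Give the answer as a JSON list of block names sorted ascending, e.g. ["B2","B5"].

Answer: ["B9"]

Analysis:
idom tree: B1←B0 B2←B0 B3←B1 B4←B3 B5←B3 B6←B4 B7←B6 B8←B0 B9←B0
Dom∩ at merges:
  B1: preds {B0,B3}: {B0} ∩ {B0,B1,B3} = {B0}; idom=B0
  B8: preds {B0,B1,B5,B7}: {B0} ∩ {B0,B1} ∩ {B0,B1,B3,B5} ∩ {B0,B1,B3,B4,B6,B7} = {B0}; idom=B0
  B9: preds {B4,B7,B8}: {B0,B1,B3,B4} ∩ {B0,B1,B3,B4,B6,B7} ∩ {B0,B8} = {B0}; idom=B0

DF derivation:
  join B1 pred B0: · stop@B0
  join B1 pred B3: B3→B1 stop@B0
  join B8 pred B0: · stop@B0
  join B8 pred B1: B1 stop@B0
  join B8 pred B5: B5→B3→B1 stop@B0
  join B8 pred B7: B7→B6→B4→B3→B1 stop@B0
  join B9 pred B4: B4→B3→B1 stop@B0
  join B9 pred B7: B7→B6→B4→B3→B1 stop@B0
  join B9 pred B8: B8 stop@B0
  B0 → ∅
  B1 → {B1,B8,B9}
  B2 → ∅
  B3 → {B1,B8,B9}
  B4 → {B8,B9}
  B5 → {B8}
  B6 → {B8,B9}
  B7 → {B8,B9}
  B8 → {B9}
  B9 → ∅

φ for i: defs {B0,B8}
  DF⁺ = {B9}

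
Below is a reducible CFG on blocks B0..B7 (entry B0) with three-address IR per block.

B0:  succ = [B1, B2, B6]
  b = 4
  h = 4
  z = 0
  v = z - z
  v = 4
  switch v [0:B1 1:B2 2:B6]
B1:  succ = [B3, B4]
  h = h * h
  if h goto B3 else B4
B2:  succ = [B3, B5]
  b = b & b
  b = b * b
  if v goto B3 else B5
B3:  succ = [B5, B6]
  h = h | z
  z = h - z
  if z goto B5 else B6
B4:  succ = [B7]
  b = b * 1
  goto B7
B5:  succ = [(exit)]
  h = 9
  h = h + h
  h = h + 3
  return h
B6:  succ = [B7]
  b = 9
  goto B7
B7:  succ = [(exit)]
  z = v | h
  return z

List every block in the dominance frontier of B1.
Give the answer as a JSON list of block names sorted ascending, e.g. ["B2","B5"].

Answer: ["B3", "B7"]

Derivation:
idom tree: B1←B0 B2←B0 B3←B0 B4←B1 B5←B0 B6←B0 B7←B0
Join-block Dom:
  B3: preds {B1,B2}: {B0,B1} ∩ {B0,B2} = {B0}; idom=B0
  B5: preds {B2,B3}: {B0,B2} ∩ {B0,B3} = {B0}; idom=B0
  B6: preds {B0,B3}: {B0} ∩ {B0,B3} = {B0}; idom=B0
  B7: preds {B4,B6}: {B0,B1,B4} ∩ {B0,B6} = {B0}; idom=B0

Frontier:
  join B3 pred B1: B1 stop@B0
  join B3 pred B2: B2 stop@B0
  join B5 pred B2: B2 stop@B0
  join B5 pred B3: B3 stop@B0
  join B6 pred B0: · stop@B0
  join B6 pred B3: B3 stop@B0
  join B7 pred B4: B4→B1 stop@B0
  join B7 pred B6: B6 stop@B0
  DF(B0)=∅
  DF(B1)={B3,B7}
  DF(B2)={B3,B5}
  DF(B3)={B5,B6}
  DF(B4)={B7}
  DF(B5)=∅
  DF(B6)={B7}
  DF(B7)=∅

DF(B1) = ["B3", "B7"]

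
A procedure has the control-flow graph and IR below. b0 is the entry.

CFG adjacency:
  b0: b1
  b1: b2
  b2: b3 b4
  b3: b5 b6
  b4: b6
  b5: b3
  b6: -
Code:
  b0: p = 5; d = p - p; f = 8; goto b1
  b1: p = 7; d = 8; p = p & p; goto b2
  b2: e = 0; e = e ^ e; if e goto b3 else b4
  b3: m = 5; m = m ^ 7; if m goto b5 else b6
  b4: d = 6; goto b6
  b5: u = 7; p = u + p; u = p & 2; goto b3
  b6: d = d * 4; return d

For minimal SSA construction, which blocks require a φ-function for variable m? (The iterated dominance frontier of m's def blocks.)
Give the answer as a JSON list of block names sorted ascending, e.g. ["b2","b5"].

Answer: ["b3", "b6"]

Working:
idom tree: b1←b0 b2←b1 b3←b2 b4←b2 b5←b3 b6←b2
Dom∩ at merges:
  b3: preds {b2,b5}: {b0,b1,b2} ∩ {b0,b1,b2,b3,b5} = {b0,b1,b2}; idom=b2
  b6: preds {b3,b4}: {b0,b1,b2,b3} ∩ {b0,b1,b2,b4} = {b0,b1,b2}; idom=b2

DF derivation:
  b3←b2: walk · to b2
  b3←b5: walk b5→b3 to b2
  b6←b3: walk b3 to b2
  b6←b4: walk b4 to b2
  b0 → ∅
  b1 → ∅
  b2 → ∅
  b3 → {b3,b6}
  b4 → {b6}
  b5 → {b3}
  b6 → ∅

φ for m: defs {b3}
  DF⁺ = {b3,b6}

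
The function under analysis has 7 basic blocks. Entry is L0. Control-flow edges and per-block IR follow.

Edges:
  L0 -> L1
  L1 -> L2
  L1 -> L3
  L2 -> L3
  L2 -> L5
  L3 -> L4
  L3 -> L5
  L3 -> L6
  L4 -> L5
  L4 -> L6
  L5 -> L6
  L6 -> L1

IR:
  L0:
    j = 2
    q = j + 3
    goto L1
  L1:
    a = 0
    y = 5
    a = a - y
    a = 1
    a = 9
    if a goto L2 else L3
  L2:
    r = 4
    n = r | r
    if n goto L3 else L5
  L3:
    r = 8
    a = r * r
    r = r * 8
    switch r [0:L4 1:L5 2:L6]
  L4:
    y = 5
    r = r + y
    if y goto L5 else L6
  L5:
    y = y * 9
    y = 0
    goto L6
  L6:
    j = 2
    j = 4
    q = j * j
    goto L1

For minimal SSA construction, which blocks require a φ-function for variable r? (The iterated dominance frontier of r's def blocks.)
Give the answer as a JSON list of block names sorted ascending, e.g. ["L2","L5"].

Answer: ["L1", "L3", "L5", "L6"]

Derivation:
idom tree: L1←L0 L2←L1 L3←L1 L4←L3 L5←L1 L6←L1
Dom at joins:
  L1: preds {L0,L6}: {L0} ∩ {L0,L1,L6} = {L0}; idom=L0
  L3: preds {L1,L2}: {L0,L1} ∩ {L0,L1,L2} = {L0,L1}; idom=L1
  L5: preds {L2,L3,L4}: {L0,L1,L2} ∩ {L0,L1,L3} ∩ {L0,L1,L3,L4} = {L0,L1}; idom=L1
  L6: preds {L3,L4,L5}: {L0,L1,L3} ∩ {L0,L1,L3,L4} ∩ {L0,L1,L5} = {L0,L1}; idom=L1

DF derivation:
  L1←L0: walk · to L0
  L1←L6: walk L6→L1 to L0
  L3←L1: walk · to L1
  L3←L2: walk L2 to L1
  L5←L2: walk L2 to L1
  L5←L3: walk L3 to L1
  L5←L4: walk L4→L3 to L1
  L6←L3: walk L3 to L1
  L6←L4: walk L4→L3 to L1
  L6←L5: walk L5 to L1
  DF(L0)=∅
  DF(L1)={L1}
  DF(L2)={L3,L5}
  DF(L3)={L5,L6}
  DF(L4)={L5,L6}
  DF(L5)={L6}
  DF(L6)={L1}

φ for r: defs {L2,L3,L4}
  DF⁺ = {L1,L3,L5,L6}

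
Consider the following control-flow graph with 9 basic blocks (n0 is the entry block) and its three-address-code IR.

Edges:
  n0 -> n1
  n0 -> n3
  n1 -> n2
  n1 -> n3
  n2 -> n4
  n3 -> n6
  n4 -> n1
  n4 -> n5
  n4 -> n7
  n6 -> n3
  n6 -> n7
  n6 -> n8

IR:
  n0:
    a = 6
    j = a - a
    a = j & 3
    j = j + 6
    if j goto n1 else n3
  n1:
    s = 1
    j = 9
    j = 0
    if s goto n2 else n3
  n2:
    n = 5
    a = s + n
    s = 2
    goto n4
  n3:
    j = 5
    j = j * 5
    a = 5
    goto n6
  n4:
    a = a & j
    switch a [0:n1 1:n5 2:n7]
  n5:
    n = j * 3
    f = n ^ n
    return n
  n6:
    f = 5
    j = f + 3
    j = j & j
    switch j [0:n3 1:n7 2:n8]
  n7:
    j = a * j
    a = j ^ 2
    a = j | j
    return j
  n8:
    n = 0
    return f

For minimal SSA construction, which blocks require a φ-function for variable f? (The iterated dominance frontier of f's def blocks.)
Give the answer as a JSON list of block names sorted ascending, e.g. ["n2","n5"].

idom tree: n1←n0 n2←n1 n3←n0 n4←n2 n5←n4 n6←n3 n7←n0 n8←n6
Dom∩ at merges:
  n1: preds {n0,n4}: {n0} ∩ {n0,n1,n2,n4} = {n0}; idom=n0
  n3: preds {n0,n1,n6}: {n0} ∩ {n0,n1} ∩ {n0,n3,n6} = {n0}; idom=n0
  n7: preds {n4,n6}: {n0,n1,n2,n4} ∩ {n0,n3,n6} = {n0}; idom=n0

Frontier:
  n1←n0: walk · to n0
  n1←n4: walk n4→n2→n1 to n0
  n3←n0: walk · to n0
  n3←n1: walk n1 to n0
  n3←n6: walk n6→n3 to n0
  n7←n4: walk n4→n2→n1 to n0
  n7←n6: walk n6→n3 to n0
  n0 → ∅
  n1 → {n1,n3,n7}
  n2 → {n1,n7}
  n3 → {n3,n7}
  n4 → {n1,n7}
  n5 → ∅
  n6 → {n3,n7}
  n7 → ∅
  n8 → ∅

φ for f: defs {n5,n6}
  DF⁺ = {n3,n7}

Answer: ["n3", "n7"]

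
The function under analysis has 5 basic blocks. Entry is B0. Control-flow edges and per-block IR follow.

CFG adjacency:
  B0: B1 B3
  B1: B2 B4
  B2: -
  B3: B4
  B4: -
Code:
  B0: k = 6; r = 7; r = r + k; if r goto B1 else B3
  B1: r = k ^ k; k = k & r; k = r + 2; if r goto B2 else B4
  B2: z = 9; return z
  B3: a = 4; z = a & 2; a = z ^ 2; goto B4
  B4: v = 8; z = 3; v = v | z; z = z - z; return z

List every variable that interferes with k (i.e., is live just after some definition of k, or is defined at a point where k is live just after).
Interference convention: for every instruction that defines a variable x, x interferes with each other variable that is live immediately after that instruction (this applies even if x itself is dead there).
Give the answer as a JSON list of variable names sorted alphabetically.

Answer: ["r"]

Working:
Per-block:
  B0: {k,r} / ∅
  B1: {k,r} / {k}
  B2: {z} / ∅
  B3: {a,z} / ∅
  B4: {v,z} / ∅

Backward fixpoint:
  B0: in=∅ out={k}
  B1: in={k} out=∅
  B2: in=∅ out=∅
  B3: in=∅ out=∅
  B4: in=∅ out=∅

Interfere edges:
  a↔∅
  k↔{r}
  r↔{k}
  v↔{z}
  z↔{v}

N(k) = ["r"]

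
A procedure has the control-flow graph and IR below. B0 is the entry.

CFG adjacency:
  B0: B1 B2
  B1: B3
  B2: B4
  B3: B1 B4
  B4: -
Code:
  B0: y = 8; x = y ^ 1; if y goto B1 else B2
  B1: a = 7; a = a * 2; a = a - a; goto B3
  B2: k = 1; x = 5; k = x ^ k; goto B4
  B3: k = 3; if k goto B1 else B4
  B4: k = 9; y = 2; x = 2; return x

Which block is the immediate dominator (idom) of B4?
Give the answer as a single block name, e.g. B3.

Answer: B0

Working:
idom tree: B1←B0 B2←B0 B3←B1 B4←B0
Join-block Dom:
  B1: preds {B0,B3}: {B0} ∩ {B0,B1,B3} = {B0}; idom=B0
  B4: preds {B2,B3}: {B0,B2} ∩ {B0,B1,B3} = {B0}; idom=B0

idom(B4) = B0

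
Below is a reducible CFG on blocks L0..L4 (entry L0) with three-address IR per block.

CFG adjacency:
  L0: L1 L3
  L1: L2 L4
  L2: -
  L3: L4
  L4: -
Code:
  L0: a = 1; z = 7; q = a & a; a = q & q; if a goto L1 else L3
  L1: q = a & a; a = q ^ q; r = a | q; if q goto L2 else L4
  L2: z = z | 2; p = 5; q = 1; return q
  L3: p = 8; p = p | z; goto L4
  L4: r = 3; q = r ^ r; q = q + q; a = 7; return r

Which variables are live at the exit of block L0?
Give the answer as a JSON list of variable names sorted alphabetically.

Answer: ["a", "z"]

Working:
Block summaries:
  L0: {a,q,z} / ∅
  L1: {a,q,r} / {a}
  L2: {p,q,z} / {z}
  L3: {p} / {z}
  L4: {a,q,r} / ∅

Live sets:
  live L0: ∅→{a,z}
  live L1: {a,z}→{z}
  live L2: {z}→∅
  live L3: {z}→∅
  live L4: ∅→∅

live-out(L0) = ["a", "z"]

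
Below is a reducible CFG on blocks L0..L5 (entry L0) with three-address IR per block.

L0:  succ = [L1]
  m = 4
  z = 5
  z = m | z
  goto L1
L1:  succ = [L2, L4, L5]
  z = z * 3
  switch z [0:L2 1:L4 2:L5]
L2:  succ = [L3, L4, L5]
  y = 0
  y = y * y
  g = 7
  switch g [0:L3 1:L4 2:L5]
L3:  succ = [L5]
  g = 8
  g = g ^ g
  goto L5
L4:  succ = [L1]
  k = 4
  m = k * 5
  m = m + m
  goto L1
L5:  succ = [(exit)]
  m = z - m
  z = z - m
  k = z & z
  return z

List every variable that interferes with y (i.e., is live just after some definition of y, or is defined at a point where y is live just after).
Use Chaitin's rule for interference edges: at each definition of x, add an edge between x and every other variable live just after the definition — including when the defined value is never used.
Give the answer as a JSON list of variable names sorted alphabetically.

Answer: ["m", "z"]

Analysis:
Per-block:
  L0: def={m,z} ue=∅
  L1: def={z} ue={z}
  L2: def={g,y} ue=∅
  L3: def={g} ue=∅
  L4: def={k,m} ue=∅
  L5: def={k,m,z} ue={m,z}

Backward fixpoint:
  L0: in=∅ out={m,z}
  L1: in={m,z} out={m,z}
  L2: in={m,z} out={m,z}
  L3: in={m,z} out={m,z}
  L4: in={z} out={m,z}
  L5: in={m,z} out=∅

Conflict graph:
  g — {m,z}
  k — {z}
  m — {g,y,z}
  y — {m,z}
  z — {g,k,m,y}

N(y) = ["m", "z"]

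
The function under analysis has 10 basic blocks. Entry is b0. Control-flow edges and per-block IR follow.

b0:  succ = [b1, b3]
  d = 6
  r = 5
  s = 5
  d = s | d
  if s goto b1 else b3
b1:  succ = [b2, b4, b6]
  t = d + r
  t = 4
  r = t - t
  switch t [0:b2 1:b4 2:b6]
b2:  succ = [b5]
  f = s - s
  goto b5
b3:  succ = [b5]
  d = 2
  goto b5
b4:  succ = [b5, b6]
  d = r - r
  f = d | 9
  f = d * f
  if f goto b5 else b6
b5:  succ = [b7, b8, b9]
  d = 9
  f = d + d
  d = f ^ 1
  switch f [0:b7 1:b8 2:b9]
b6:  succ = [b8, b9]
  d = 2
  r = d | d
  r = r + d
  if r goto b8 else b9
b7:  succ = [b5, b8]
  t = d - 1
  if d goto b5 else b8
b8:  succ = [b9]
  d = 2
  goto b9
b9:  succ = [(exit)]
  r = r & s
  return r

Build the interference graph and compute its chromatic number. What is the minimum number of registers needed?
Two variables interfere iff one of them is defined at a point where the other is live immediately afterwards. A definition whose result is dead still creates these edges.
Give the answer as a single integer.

Answer: 4

Analysis:
Block summaries:
  b0 def {d,r,s} use ∅
  b1 def {r,t} use {d,r}
  b2 def {f} use {s}
  b3 def {d} use ∅
  b4 def {d,f} use {r}
  b5 def {d,f} use ∅
  b6 def {d,r} use ∅
  b7 def {t} use {d}
  b8 def {d} use ∅
  b9 def {r} use {r,s}

Live sets:
  b0: in=∅ out={d,r,s}
  b1: in={d,r,s} out={r,s}
  b2: in={r,s} out={r,s}
  b3: in={r,s} out={r,s}
  b4: in={r,s} out={r,s}
  b5: in={r,s} out={d,r,s}
  b6: in={s} out={r,s}
  b7: in={d,r,s} out={r,s}
  b8: in={r,s} out={r,s}
  b9: in={r,s} out=∅

Interference:
  d↔{f,r,s,t}
  f↔{d,r,s}
  r↔{d,f,s,t}
  s↔{d,f,r,t}
  t↔{d,r,s}

Registers:
  clique {d,f,r,s} ⇒ need ≥ 4
  assign d→R0 f→R3 r→R1 s→R2 t→R3 — no edge inside a register ⇒ χ ≤ 4
  χ = 4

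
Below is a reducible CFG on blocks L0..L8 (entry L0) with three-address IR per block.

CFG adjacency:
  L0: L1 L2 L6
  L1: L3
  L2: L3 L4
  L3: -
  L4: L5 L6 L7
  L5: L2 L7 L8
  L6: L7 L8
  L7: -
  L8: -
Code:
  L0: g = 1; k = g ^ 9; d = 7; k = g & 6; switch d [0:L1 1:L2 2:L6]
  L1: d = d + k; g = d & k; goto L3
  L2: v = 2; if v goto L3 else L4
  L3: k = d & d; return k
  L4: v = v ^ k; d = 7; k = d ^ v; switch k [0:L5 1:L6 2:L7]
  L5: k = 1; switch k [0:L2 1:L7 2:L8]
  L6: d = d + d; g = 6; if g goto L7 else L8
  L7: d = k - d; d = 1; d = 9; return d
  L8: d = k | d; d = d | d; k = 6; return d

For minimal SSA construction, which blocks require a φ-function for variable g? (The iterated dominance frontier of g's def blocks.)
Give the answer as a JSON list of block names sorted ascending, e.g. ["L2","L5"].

Answer: ["L3", "L7", "L8"]

Derivation:
idom tree: L1←L0 L2←L0 L3←L0 L4←L2 L5←L4 L6←L0 L7←L0 L8←L0
Dom∩ at merges:
  L2: preds {L0,L5}: {L0} ∩ {L0,L2,L4,L5} = {L0}; idom=L0
  L3: preds {L1,L2}: {L0,L1} ∩ {L0,L2} = {L0}; idom=L0
  L6: preds {L0,L4}: {L0} ∩ {L0,L2,L4} = {L0}; idom=L0
  L7: preds {L4,L5,L6}: {L0,L2,L4} ∩ {L0,L2,L4,L5} ∩ {L0,L6} = {L0}; idom=L0
  L8: preds {L5,L6}: {L0,L2,L4,L5} ∩ {L0,L6} = {L0}; idom=L0

DF derivation:
  join L2 pred L0: · stop@L0
  join L2 pred L5: L5→L4→L2 stop@L0
  join L3 pred L1: L1 stop@L0
  join L3 pred L2: L2 stop@L0
  join L6 pred L0: · stop@L0
  join L6 pred L4: L4→L2 stop@L0
  join L7 pred L4: L4→L2 stop@L0
  join L7 pred L5: L5→L4→L2 stop@L0
  join L7 pred L6: L6 stop@L0
  join L8 pred L5: L5→L4→L2 stop@L0
  join L8 pred L6: L6 stop@L0
  DF(L0)=∅
  DF(L1)={L3}
  DF(L2)={L2,L3,L6,L7,L8}
  DF(L3)=∅
  DF(L4)={L2,L6,L7,L8}
  DF(L5)={L2,L7,L8}
  DF(L6)={L7,L8}
  DF(L7)=∅
  DF(L8)=∅

φ for g: defs {L0,L1,L6}
  DF⁺ = {L3,L7,L8}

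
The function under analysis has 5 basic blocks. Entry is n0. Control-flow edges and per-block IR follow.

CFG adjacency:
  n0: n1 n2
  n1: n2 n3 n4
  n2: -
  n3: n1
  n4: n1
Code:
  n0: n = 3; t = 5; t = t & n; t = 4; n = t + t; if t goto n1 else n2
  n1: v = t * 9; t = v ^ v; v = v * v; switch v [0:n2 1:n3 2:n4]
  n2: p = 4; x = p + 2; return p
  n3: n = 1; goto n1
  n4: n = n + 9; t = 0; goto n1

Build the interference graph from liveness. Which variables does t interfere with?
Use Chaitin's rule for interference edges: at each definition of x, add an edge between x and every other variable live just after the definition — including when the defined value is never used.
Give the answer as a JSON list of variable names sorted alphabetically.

Per-block:
  n0: {n,t} / ∅
  n1: {t,v} / {t}
  n2: {p,x} / ∅
  n3: {n} / ∅
  n4: {n,t} / {n}

Liveness:
  live n0: ∅→{n,t}
  live n1: {n,t}→{n,t}
  live n2: ∅→∅
  live n3: {t}→{n,t}
  live n4: {n}→{n,t}

Interfere edges:
  n: {t,v}
  p: {x}
  t: {n,v}
  v: {n,t}
  x: {p}

N(t) = ["n", "v"]

Answer: ["n", "v"]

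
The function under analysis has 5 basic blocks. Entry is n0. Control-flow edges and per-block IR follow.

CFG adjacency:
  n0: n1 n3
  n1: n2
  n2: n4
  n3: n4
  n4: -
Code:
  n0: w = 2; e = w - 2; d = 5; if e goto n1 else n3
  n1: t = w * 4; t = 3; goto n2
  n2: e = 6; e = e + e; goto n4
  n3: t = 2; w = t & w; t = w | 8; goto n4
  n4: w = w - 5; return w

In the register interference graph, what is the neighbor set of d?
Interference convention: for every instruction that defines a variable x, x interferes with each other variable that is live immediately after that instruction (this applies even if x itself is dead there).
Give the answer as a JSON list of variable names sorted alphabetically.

Answer: ["e", "w"]

Working:
Per-block:
  n0: {d,e,w} / ∅
  n1: {t} / {w}
  n2: {e} / ∅
  n3: {t,w} / {w}
  n4: {w} / {w}

Liveness:
  n0 li=∅ lo={w}
  n1 li={w} lo={w}
  n2 li={w} lo={w}
  n3 li={w} lo={w}
  n4 li={w} lo=∅

Conflict graph:
  d: {e,w}
  e: {d,w}
  t: {w}
  w: {d,e,t}

N(d) = ["e", "w"]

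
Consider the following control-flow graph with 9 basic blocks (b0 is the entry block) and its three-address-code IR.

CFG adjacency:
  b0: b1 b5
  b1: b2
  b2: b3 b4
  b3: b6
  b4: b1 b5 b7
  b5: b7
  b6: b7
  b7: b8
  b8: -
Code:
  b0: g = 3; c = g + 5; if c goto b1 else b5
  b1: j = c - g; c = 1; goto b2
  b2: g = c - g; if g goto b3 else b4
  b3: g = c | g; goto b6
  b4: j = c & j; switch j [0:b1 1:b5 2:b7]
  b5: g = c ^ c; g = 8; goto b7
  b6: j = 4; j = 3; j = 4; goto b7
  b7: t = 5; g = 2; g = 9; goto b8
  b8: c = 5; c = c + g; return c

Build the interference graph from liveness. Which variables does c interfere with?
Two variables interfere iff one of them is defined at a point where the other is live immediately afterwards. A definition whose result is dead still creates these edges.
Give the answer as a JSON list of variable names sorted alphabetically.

Answer: ["g", "j"]

Analysis:
Block summaries:
  b0: {c,g} / ∅
  b1: {c,j} / {c,g}
  b2: {g} / {c,g}
  b3: {g} / {c,g}
  b4: {j} / {c,j}
  b5: {g} / {c}
  b6: {j} / ∅
  b7: {g,t} / ∅
  b8: {c} / {g}

Liveness:
  b0 li=∅ lo={c,g}
  b1 li={c,g} lo={c,g,j}
  b2 li={c,g,j} lo={c,g,j}
  b3 li={c,g} lo=∅
  b4 li={c,g,j} lo={c,g}
  b5 li={c} lo=∅
  b6 li=∅ lo=∅
  b7 li=∅ lo={g}
  b8 li={g} lo=∅

Interfere edges:
  c: {g,j}
  g: {c,j}
  j: {c,g}
  t: ∅

N(c) = ["g", "j"]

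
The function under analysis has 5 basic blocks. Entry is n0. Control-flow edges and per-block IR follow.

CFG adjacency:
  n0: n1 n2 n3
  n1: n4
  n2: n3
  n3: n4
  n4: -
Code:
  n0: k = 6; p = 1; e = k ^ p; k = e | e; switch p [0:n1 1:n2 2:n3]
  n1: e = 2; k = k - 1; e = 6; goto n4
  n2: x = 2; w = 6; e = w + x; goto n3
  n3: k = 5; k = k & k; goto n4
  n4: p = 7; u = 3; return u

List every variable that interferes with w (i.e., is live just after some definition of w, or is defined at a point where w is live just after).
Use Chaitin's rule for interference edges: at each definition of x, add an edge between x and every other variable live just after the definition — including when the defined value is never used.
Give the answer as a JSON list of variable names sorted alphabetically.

Answer: ["x"]

Derivation:
Block summaries:
  n0: def={e,k,p} ue=∅
  n1: def={e,k} ue={k}
  n2: def={e,w,x} ue=∅
  n3: def={k} ue=∅
  n4: def={p,u} ue=∅

Liveness:
  n0 li=∅ lo={k}
  n1 li={k} lo=∅
  n2 li=∅ lo=∅
  n3 li=∅ lo=∅
  n4 li=∅ lo=∅

Conflict graph:
  e↔{k,p}
  k↔{e,p}
  p↔{e,k}
  u↔∅
  w↔{x}
  x↔{w}

N(w) = ["x"]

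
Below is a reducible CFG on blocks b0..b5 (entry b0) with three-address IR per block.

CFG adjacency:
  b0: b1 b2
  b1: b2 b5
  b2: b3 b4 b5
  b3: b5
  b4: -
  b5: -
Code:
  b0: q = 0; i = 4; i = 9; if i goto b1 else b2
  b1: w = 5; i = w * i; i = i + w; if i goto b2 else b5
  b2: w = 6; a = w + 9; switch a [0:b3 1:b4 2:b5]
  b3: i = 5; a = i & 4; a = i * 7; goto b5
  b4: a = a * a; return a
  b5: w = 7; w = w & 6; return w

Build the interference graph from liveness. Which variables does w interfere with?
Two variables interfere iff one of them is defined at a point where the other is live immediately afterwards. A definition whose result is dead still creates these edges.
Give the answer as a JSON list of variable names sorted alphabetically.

Answer: ["i"]

Working:
Block summaries:
  b0: def={i,q} ue=∅
  b1: def={i,w} ue={i}
  b2: def={a,w} ue=∅
  b3: def={a,i} ue=∅
  b4: def={a} ue={a}
  b5: def={w} ue=∅

Liveness:
  b0: in=∅ out={i}
  b1: in={i} out=∅
  b2: in=∅ out={a}
  b3: in=∅ out=∅
  b4: in={a} out=∅
  b5: in=∅ out=∅

Interference:
  a↔{i}
  i↔{a,w}
  q↔∅
  w↔{i}

N(w) = ["i"]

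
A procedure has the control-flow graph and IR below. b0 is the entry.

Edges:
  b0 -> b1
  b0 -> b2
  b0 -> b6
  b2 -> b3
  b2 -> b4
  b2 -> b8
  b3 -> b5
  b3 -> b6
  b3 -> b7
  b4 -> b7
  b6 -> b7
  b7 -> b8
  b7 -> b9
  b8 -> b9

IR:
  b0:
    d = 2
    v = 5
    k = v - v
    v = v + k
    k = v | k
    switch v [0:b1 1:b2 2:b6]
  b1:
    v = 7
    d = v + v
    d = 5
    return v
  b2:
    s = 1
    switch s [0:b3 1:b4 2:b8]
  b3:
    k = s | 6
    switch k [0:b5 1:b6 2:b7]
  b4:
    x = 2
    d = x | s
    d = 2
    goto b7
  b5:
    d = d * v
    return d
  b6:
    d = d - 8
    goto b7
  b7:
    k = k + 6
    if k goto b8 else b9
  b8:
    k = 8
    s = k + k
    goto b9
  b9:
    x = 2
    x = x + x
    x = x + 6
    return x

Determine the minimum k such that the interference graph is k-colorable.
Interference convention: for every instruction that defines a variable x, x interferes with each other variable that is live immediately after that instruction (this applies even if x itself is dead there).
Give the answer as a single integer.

Answer: 4

Working:
def/use:
  b0 def {d,k,v} use ∅
  b1 def {d,v} use ∅
  b2 def {s} use ∅
  b3 def {k} use {s}
  b4 def {d,x} use {s}
  b5 def {d} use {d,v}
  b6 def {d} use {d}
  b7 def {k} use {k}
  b8 def {k,s} use ∅
  b9 def {x} use ∅

Live sets:
  live b0: ∅→{d,k,v}
  live b1: ∅→∅
  live b2: {d,k,v}→{d,k,s,v}
  live b3: {d,s,v}→{d,k,v}
  live b4: {k,s}→{k}
  live b5: {d,v}→∅
  live b6: {d,k}→{k}
  live b7: {k}→∅
  live b8: ∅→∅
  live b9: ∅→∅

Interference:
  d↔{k,s,v}
  k↔{d,s,v,x}
  s↔{d,k,v,x}
  v↔{d,k,s}
  x↔{k,s}

Chromatic number:
  clique {d,k,s,v} ⇒ need ≥ 4
  assign d→r2 k→r0 s→r1 v→r3 x→r2 — no edge inside a register ⇒ χ ≤ 4
  χ = 4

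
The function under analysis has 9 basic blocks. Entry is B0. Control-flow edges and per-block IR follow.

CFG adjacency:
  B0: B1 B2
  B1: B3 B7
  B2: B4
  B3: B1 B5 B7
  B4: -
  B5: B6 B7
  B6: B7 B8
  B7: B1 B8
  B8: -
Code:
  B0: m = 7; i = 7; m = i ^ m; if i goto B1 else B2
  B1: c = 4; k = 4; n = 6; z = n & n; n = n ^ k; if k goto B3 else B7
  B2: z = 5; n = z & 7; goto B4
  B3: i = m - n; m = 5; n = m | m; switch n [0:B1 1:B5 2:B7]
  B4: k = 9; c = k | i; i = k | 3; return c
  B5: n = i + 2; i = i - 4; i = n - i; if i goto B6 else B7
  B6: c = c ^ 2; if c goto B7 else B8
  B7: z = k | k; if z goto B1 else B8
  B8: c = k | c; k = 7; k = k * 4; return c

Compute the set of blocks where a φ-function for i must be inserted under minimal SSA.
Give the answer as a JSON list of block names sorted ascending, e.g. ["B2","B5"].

idom tree: B1←B0 B2←B0 B3←B1 B4←B2 B5←B3 B6←B5 B7←B1 B8←B1
Join-block Dom:
  B1: preds {B0,B3,B7}: {B0} ∩ {B0,B1,B3} ∩ {B0,B1,B7} = {B0}; idom=B0
  B7: preds {B1,B3,B5,B6}: {B0,B1} ∩ {B0,B1,B3} ∩ {B0,B1,B3,B5} ∩ {B0,B1,B3,B5,B6} = {B0,B1}; idom=B1
  B8: preds {B6,B7}: {B0,B1,B3,B5,B6} ∩ {B0,B1,B7} = {B0,B1}; idom=B1

DF derivation:
  join B1 pred B0: · stop@B0
  join B1 pred B3: B3→B1 stop@B0
  join B1 pred B7: B7→B1 stop@B0
  join B7 pred B1: · stop@B1
  join B7 pred B3: B3 stop@B1
  join B7 pred B5: B5→B3 stop@B1
  join B7 pred B6: B6→B5→B3 stop@B1
  join B8 pred B6: B6→B5→B3 stop@B1
  join B8 pred B7: B7 stop@B1
  B0 → ∅
  B1 → {B1}
  B2 → ∅
  B3 → {B1,B7,B8}
  B4 → ∅
  B5 → {B7,B8}
  B6 → {B7,B8}
  B7 → {B1,B8}
  B8 → ∅

φ for i: defs {B0,B3,B4,B5}
  DF⁺ = {B1,B7,B8}

Answer: ["B1", "B7", "B8"]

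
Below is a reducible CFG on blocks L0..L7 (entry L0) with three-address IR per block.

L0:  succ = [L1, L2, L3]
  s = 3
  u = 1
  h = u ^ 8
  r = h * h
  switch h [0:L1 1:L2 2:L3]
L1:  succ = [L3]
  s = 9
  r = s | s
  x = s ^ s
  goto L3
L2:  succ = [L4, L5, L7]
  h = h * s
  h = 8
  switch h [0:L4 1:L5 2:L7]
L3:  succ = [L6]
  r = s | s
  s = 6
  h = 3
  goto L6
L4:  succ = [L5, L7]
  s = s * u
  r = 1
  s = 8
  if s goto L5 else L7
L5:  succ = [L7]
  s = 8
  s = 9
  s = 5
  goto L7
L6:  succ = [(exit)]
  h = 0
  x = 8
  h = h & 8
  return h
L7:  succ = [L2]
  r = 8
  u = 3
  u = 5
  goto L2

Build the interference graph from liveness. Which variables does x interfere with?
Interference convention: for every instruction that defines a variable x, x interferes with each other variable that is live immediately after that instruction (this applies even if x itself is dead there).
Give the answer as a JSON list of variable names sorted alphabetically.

Answer: ["h", "s"]

Working:
Block summaries:
  L0 def {h,r,s,u} use ∅
  L1 def {r,s,x} use ∅
  L2 def {h} use {h,s}
  L3 def {h,r,s} use {s}
  L4 def {r,s} use {s,u}
  L5 def {s} use ∅
  L6 def {h,x} use ∅
  L7 def {r,u} use ∅

Live sets:
  L0: in=∅ out={h,s,u}
  L1: in=∅ out={s}
  L2: in={h,s,u} out={h,s,u}
  L3: in={s} out=∅
  L4: in={h,s,u} out={h,s}
  L5: in={h} out={h,s}
  L6: in=∅ out=∅
  L7: in={h,s} out={h,s,u}

Interference:
  h: {r,s,u,x}
  r: {h,s,u}
  s: {h,r,u,x}
  u: {h,r,s}
  x: {h,s}

N(x) = ["h", "s"]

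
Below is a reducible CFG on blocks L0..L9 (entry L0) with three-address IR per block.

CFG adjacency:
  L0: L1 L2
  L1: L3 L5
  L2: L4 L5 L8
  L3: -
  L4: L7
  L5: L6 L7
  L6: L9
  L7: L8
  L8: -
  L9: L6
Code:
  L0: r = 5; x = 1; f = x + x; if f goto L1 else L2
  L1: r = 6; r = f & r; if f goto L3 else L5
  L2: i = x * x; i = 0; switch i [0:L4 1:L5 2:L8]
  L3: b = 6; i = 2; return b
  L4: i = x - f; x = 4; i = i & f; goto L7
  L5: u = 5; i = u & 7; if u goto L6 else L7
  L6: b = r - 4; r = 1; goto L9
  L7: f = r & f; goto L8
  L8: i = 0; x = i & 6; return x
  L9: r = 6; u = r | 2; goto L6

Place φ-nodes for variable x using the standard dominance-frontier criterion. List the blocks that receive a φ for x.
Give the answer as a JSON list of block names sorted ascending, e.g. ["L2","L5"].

Answer: ["L7", "L8"]

Derivation:
idom tree: L1←L0 L2←L0 L3←L1 L4←L2 L5←L0 L6←L5 L7←L0 L8←L0 L9←L6
Dom at joins:
  L5: preds {L1,L2}: {L0,L1} ∩ {L0,L2} = {L0}; idom=L0
  L6: preds {L5,L9}: {L0,L5} ∩ {L0,L5,L6,L9} = {L0,L5}; idom=L5
  L7: preds {L4,L5}: {L0,L2,L4} ∩ {L0,L5} = {L0}; idom=L0
  L8: preds {L2,L7}: {L0,L2} ∩ {L0,L7} = {L0}; idom=L0

DF derivation:
  join L5 pred L1: L1 stop@L0
  join L5 pred L2: L2 stop@L0
  join L6 pred L5: · stop@L5
  join L6 pred L9: L9→L6 stop@L5
  join L7 pred L4: L4→L2 stop@L0
  join L7 pred L5: L5 stop@L0
  join L8 pred L2: L2 stop@L0
  join L8 pred L7: L7 stop@L0
  L0 → ∅
  L1 → {L5}
  L2 → {L5,L7,L8}
  L3 → ∅
  L4 → {L7}
  L5 → {L7}
  L6 → {L6}
  L7 → {L8}
  L8 → ∅
  L9 → {L6}

φ for x: defs {L0,L4,L8}
  DF⁺ = {L7,L8}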